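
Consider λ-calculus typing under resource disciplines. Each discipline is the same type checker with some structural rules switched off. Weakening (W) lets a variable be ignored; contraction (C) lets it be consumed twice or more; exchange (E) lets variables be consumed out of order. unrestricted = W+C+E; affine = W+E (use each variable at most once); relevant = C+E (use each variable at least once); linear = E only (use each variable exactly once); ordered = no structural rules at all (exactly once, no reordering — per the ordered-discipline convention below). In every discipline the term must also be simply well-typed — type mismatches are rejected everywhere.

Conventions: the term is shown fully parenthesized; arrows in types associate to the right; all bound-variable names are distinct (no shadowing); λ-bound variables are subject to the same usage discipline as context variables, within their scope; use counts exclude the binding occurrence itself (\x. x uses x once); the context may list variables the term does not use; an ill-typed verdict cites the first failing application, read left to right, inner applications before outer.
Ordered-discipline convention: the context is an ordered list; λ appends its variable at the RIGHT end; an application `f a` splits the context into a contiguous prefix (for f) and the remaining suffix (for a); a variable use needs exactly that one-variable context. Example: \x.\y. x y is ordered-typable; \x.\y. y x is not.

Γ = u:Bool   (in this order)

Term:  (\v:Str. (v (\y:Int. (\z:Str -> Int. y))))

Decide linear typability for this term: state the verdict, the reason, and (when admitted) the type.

no — a type mismatch blocks all five
usage: u: 0, v (λ-bound): 1, y (λ-bound): 1, z (λ-bound): 0
order of uses: v, y
typing: ill-typed: non-arrow in function slot: Str
per-discipline verdicts: ordered ✗ | linear ✗ | affine ✗ | relevant ✗ | unrestricted ✗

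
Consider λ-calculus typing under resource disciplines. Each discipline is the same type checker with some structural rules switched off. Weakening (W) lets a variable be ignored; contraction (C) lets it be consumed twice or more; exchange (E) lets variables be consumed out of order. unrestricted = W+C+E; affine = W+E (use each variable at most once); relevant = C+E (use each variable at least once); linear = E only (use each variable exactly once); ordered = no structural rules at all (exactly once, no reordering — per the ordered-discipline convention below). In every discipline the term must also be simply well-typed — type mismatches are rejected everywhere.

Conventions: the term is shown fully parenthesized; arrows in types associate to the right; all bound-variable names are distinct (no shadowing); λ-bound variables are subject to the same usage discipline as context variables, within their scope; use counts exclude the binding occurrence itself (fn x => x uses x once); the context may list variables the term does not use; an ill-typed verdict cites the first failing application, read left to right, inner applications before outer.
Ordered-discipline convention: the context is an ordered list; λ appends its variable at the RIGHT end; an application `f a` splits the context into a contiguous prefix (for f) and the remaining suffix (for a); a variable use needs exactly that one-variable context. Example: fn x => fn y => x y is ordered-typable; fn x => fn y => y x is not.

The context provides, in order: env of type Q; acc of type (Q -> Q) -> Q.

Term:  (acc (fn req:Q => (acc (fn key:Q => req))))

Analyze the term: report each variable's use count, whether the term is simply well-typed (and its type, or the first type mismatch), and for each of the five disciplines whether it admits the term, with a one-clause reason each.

use counts: env ×0; acc ×2; req (λ-bound) ×1; key (λ-bound) ×0
order of uses: acc, acc, req
typing: ✓ — Q
ordered ✗ (acc ×2 used more than once (contraction); env, key never used (weakening))
linear ✗ (acc ×2 used more than once (contraction); env, key never used (weakening))
affine ✗ (acc ×2 used more than once (contraction))
relevant ✗ (env, key never used (weakening))
unrestricted ✓ (typability at Q is all that's needed)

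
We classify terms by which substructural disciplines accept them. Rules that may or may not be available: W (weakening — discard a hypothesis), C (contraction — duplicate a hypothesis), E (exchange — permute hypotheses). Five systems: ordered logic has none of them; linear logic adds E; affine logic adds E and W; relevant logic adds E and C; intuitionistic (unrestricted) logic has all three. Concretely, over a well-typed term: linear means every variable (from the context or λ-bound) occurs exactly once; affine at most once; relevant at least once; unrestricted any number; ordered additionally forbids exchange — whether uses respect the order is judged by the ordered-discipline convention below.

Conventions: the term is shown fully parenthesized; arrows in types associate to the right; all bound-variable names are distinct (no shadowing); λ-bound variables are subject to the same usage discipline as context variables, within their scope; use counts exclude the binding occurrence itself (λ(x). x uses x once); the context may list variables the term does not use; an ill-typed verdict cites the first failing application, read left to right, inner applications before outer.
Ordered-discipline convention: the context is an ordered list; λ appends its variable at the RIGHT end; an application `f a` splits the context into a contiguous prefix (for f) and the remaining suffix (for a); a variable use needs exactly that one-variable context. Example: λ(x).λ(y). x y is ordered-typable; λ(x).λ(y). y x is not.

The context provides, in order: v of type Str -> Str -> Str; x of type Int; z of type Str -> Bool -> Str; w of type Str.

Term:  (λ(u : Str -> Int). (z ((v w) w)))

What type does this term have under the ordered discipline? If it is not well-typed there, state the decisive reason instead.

not well-typed under ordered — repeated use of w ×2; unused: x, u — weakening required
use counts: v ×1, x ×0, z ×1, w ×2, u (λ-bound) ×0
uses in reading order: z, v, w, w
typing: well-typed — term : (Str -> Int) -> Bool -> Str
all disciplines: ordered ✗, linear ✗, affine ✗, relevant ✗, unrestricted ✓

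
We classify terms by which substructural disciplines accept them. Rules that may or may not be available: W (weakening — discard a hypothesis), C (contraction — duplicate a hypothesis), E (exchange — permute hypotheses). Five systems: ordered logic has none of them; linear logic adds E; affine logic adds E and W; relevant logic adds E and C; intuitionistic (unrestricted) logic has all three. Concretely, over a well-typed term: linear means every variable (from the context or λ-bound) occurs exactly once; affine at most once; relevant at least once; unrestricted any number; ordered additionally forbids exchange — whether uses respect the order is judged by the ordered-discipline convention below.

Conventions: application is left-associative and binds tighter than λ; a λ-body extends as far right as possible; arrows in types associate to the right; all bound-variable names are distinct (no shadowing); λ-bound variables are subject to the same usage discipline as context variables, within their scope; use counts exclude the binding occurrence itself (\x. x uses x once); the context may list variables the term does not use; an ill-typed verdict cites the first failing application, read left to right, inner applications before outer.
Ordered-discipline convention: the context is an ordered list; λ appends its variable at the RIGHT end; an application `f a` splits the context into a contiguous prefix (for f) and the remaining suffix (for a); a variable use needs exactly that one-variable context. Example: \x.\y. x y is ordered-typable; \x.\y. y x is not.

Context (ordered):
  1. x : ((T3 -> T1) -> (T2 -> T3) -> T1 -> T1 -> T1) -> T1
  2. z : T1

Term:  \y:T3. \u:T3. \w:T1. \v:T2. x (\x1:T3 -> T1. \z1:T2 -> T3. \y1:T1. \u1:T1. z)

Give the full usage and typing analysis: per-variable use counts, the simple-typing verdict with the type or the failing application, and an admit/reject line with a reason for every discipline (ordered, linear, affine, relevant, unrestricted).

usage: x: 1×, z: 1×, y [bound]: 0×, u [bound]: 0×, w [bound]: 0×, v [bound]: 0×, x1 [bound]: 0×, z1 [bound]: 0×, y1 [bound]: 0×, u1 [bound]: 0×
left-to-right use order: x, z
typing: the term checks, with type T3 -> T3 -> T1 -> T2 -> T1
ordered ✗ (unused: y, u, w, v, x1, z1, y1, u1 — weakening required)
linear ✗ (unused: y, u, w, v, x1, z1, y1, u1 — weakening required)
affine ✓ (none of x, z, y, u, w, v, x1, z1, y1, u1 used more than once)
relevant ✗ (unused: y, u, w, v, x1, z1, y1, u1 — weakening required)
unrestricted ✓ (well-typed at T3 -> T3 -> T1 -> T2 -> T1; no restrictions here)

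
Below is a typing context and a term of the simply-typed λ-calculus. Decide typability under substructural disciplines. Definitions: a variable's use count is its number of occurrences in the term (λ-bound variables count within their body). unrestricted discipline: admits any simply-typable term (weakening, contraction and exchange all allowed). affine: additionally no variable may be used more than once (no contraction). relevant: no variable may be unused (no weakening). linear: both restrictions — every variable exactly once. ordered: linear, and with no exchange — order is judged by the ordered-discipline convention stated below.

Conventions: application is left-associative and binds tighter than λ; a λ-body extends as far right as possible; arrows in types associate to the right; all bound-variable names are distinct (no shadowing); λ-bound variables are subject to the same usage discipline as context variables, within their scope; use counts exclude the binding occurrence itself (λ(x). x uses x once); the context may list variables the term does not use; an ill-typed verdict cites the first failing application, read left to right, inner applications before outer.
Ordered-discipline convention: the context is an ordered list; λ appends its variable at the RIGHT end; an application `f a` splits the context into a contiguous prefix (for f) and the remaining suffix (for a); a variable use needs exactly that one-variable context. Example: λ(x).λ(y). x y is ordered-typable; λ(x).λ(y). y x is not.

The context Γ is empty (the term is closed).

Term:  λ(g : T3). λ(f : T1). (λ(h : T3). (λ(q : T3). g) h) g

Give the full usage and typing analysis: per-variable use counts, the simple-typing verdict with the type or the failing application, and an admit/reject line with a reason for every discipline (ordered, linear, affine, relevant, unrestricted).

use counts: g [bound]=2, f [bound]=0, h [bound]=1, q [bound]=0
order of uses: g, h, g
typing: well-typed — term : T3 → T1 → T3
ordered: ✗, g ×2 used more than once (contraction); f, q never used (weakening)
linear: ✗, g ×2 used more than once (contraction); f, q never used (weakening)
affine: ✗, g ×2 used more than once (contraction)
relevant: ✗, f, q never used (weakening)
unrestricted: ✓, well-typed at T3 → T1 → T3; no restrictions here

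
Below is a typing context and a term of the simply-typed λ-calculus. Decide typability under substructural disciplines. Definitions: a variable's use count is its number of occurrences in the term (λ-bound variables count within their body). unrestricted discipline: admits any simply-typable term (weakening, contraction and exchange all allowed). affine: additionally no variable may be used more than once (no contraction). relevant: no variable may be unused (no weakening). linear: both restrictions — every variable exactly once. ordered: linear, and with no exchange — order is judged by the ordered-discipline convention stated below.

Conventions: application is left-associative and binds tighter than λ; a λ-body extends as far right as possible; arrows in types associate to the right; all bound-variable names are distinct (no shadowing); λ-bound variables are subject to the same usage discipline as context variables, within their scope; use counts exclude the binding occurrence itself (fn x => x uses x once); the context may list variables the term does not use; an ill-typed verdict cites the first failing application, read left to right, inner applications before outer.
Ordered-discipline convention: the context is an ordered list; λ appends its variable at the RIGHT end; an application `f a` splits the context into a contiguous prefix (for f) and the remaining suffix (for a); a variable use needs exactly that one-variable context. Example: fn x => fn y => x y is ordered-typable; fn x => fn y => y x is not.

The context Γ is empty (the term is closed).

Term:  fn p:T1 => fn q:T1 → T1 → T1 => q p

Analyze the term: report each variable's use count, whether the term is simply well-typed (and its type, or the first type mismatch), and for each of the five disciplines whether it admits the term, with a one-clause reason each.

counts: p (λ-bound): 1; q (λ-bound): 1
uses in reading order: q, p
typing: well-typed at T1 → (T1 → T1 → T1) → T1 → T1
ordered ✗ (no contiguous prefix/suffix split fits q, p)
linear ✓ (p, q: one use apiece)
affine ✓ (none of p, q used more than once)
relevant ✓ (at least one use each (p, q))
unrestricted ✓ (type-checks (T1 → (T1 → T1 → T1) → T1 → T1) and nothing is barred)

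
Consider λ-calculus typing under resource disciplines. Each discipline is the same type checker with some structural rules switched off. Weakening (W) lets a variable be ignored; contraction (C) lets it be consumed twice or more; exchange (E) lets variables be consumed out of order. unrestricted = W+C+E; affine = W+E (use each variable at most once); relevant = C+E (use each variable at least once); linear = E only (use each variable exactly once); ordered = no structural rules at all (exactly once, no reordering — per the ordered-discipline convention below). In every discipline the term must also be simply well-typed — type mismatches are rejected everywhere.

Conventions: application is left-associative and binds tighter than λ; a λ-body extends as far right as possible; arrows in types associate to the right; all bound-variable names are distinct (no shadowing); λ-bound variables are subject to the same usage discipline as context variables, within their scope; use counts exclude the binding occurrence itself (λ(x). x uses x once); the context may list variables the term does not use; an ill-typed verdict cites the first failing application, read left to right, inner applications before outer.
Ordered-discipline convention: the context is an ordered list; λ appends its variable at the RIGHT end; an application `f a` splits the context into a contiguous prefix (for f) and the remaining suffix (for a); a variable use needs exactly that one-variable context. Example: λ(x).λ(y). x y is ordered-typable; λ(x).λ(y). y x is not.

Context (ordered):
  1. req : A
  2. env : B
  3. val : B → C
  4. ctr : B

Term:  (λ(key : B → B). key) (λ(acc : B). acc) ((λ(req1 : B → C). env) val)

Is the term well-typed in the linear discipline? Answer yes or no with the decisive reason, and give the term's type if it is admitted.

no — unused: req, ctr, req1 — weakening required
use counts: req: 0×; env: 1×; val: 1×; ctr: 0×; key (bound): 1×; acc (bound): 1×; req1 (bound): 0×
use order (left to right): key, acc, env, val
typing: well-typed — term : B
per-discipline verdicts: ordered ✗ · linear ✗ · affine ✓ · relevant ✗ · unrestricted ✓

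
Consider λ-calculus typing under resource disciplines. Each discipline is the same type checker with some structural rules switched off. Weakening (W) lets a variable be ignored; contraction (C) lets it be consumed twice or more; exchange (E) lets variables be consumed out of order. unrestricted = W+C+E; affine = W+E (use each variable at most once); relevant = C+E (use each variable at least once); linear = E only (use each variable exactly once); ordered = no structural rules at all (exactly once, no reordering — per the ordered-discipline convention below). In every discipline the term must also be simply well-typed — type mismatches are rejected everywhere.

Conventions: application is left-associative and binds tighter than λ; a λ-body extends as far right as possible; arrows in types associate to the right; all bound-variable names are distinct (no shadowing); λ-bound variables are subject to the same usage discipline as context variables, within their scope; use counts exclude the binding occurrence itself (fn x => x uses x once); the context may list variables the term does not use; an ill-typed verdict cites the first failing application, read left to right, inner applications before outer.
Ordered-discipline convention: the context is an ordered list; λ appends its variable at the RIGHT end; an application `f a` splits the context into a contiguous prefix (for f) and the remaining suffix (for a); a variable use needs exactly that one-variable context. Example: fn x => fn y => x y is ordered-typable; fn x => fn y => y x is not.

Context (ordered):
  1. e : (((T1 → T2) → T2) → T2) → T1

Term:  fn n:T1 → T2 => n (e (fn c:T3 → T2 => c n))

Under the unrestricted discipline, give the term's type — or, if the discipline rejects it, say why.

not well-typed under unrestricted — a type mismatch blocks all five
use counts: e=1, n (bound)=2, c (bound)=1
left-to-right use order: n, e, c, n
typing: ill-typed: argument of type T1 → T2 where T3 is required
across the five disciplines: ordered ✗ · linear ✗ · affine ✗ · relevant ✗ · unrestricted ✗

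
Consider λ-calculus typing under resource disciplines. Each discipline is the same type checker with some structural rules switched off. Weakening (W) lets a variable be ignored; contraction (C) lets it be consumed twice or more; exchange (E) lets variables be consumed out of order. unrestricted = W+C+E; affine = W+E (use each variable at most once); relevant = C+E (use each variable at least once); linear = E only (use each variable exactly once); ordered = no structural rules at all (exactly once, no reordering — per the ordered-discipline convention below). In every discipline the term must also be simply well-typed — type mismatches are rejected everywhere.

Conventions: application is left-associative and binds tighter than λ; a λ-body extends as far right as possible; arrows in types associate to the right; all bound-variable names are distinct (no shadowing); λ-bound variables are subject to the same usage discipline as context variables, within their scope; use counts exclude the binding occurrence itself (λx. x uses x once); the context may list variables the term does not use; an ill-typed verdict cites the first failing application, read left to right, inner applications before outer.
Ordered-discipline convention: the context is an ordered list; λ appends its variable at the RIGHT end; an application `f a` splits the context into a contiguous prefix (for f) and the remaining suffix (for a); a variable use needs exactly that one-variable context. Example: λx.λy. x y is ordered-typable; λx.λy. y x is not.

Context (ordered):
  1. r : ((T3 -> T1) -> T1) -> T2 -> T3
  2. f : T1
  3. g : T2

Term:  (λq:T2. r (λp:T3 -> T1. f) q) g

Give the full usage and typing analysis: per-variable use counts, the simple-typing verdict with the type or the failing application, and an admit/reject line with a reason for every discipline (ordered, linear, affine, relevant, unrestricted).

use counts: r ×1, f ×1, g ×1, q (λ-bound) ×1, p (λ-bound) ×0
left-to-right use order: r, f, q, g
typing: well-typed — term : T3
ordered ✗ (p left unused)
linear ✗ (p left unused)
affine ✓ (r, f, g, q, p: no repeats, contraction unneeded)
relevant ✗ (p left unused)
unrestricted ✓ (simply typable at T3; W, C, E all held)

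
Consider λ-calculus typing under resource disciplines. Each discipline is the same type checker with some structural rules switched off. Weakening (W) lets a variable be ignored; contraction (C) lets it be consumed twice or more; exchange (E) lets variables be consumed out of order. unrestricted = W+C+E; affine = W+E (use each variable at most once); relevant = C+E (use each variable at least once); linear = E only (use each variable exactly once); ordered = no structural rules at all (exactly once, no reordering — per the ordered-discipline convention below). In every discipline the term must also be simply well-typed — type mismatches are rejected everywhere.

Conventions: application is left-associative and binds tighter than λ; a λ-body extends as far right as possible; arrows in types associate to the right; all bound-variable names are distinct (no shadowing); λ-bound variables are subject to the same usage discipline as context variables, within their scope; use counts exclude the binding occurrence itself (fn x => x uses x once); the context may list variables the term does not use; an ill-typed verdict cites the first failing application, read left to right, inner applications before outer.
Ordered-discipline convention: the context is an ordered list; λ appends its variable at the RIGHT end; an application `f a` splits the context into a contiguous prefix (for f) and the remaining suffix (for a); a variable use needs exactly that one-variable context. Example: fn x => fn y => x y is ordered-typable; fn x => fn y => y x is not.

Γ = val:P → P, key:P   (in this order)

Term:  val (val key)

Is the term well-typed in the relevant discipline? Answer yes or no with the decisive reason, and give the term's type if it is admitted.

yes — none of val, key goes unused; term : P
counts: val: 2×; key: 1×
uses in reading order: val, val, key
typing: the term checks, with type P
all disciplines: ordered ✗, linear ✗, affine ✗, relevant ✓, unrestricted ✓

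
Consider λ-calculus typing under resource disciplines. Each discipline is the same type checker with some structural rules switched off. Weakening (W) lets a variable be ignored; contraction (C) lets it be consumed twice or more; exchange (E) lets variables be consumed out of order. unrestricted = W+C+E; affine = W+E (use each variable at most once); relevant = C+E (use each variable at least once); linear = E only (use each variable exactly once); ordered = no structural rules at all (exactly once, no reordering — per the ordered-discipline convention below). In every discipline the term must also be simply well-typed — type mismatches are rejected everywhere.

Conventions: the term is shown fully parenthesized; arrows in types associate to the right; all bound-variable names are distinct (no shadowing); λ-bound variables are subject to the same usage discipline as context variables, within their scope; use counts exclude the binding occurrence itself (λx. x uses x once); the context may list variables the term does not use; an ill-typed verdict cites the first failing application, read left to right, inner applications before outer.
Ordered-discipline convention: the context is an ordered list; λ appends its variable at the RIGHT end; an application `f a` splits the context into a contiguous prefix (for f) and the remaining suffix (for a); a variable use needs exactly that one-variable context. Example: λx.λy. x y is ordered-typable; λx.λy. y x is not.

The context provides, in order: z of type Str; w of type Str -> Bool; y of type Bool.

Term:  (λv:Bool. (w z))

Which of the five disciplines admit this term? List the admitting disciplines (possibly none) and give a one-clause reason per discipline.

admitted in: affine, unrestricted
use counts: z: 1×, w: 1×, y: 0×, v [bound]: 0×
order of uses: w, z
typing: well-typed at Bool -> Bool
ordered: ✗, y, v never used (weakening)
linear: ✗, y, v never used (weakening)
affine: ✓, z, w, y, v: no repeats, contraction unneeded
relevant: ✗, y, v never used (weakening)
unrestricted: ✓, well-typed at Bool -> Bool; no restrictions here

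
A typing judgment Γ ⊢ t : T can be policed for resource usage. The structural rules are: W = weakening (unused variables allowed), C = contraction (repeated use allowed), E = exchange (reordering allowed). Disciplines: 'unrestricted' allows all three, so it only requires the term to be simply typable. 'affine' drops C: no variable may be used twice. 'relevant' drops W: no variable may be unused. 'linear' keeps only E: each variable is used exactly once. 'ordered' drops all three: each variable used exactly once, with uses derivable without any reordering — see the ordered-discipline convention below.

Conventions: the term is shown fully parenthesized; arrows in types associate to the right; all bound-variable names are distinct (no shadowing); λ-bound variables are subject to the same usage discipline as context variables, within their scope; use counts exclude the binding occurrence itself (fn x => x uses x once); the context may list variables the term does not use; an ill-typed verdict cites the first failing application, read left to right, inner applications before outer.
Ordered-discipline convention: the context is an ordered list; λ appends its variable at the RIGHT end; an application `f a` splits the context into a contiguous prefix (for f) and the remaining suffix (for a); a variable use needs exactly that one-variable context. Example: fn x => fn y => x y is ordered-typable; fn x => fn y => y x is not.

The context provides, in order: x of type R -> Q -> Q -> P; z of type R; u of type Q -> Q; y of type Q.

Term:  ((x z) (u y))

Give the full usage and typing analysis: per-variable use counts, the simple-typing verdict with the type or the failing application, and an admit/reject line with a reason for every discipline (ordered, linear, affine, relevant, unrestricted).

usage: x ×1, z ×1, u ×1, y ×1
order of uses: x, z, u, y
typing: the term checks, with type Q -> P
ordered: ✓, single-use (x, z, u, y), ordered derivation ok
linear: ✓, exactly-once usage across x, z, u, y
affine: ✓, no duplicate uses among x, z, u, y
relevant: ✓, every one of x, z, u, y appears
unrestricted: ✓, well-typed at Q -> P; no restrictions here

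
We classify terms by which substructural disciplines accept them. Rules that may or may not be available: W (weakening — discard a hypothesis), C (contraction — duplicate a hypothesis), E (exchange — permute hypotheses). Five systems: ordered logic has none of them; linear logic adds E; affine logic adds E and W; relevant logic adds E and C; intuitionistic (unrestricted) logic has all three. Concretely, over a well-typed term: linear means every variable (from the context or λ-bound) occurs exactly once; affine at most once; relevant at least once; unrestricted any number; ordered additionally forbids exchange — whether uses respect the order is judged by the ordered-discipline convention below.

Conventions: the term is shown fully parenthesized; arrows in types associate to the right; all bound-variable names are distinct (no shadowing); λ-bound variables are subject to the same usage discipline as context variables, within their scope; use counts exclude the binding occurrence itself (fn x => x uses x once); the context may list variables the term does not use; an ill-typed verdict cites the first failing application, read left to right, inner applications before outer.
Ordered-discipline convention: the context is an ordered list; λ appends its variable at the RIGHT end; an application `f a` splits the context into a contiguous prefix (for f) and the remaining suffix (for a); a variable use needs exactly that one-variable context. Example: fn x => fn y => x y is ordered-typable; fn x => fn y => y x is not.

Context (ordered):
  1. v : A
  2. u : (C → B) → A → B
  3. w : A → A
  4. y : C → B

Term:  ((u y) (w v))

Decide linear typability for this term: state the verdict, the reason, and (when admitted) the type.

yes — exactly-once usage across v, u, w, y; term : B
variable uses: v ×1; u ×1; w ×1; y ×1
uses in reading order: u, y, w, v
typing: the term checks, with type B
all disciplines: ordered ✗ | linear ✓ | affine ✓ | relevant ✓ | unrestricted ✓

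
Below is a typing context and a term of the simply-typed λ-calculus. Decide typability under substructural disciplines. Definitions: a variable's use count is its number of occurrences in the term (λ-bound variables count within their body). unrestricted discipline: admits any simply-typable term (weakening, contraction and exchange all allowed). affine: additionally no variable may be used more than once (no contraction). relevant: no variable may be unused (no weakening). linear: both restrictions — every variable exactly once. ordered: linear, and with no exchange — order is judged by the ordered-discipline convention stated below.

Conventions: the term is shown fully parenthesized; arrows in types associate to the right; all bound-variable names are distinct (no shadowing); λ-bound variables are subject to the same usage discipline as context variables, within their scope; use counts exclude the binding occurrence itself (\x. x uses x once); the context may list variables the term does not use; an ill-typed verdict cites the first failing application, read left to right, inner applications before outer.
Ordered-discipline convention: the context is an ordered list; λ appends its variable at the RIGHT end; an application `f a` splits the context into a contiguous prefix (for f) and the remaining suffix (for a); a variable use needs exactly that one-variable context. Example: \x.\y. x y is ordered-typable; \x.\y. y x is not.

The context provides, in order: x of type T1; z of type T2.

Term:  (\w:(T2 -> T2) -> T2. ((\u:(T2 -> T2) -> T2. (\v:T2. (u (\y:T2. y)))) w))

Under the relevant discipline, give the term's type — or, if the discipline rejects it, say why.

not well-typed under relevant — unused: x, z, v — weakening required
counts: x ×0; z ×0; w (λ-bound) ×1; u (λ-bound) ×1; v (λ-bound) ×0; y (λ-bound) ×1
left-to-right use order: u, y, w
typing: the term checks, with type ((T2 -> T2) -> T2) -> T2 -> T2
all disciplines: ordered ✗; linear ✗; affine ✓; relevant ✗; unrestricted ✓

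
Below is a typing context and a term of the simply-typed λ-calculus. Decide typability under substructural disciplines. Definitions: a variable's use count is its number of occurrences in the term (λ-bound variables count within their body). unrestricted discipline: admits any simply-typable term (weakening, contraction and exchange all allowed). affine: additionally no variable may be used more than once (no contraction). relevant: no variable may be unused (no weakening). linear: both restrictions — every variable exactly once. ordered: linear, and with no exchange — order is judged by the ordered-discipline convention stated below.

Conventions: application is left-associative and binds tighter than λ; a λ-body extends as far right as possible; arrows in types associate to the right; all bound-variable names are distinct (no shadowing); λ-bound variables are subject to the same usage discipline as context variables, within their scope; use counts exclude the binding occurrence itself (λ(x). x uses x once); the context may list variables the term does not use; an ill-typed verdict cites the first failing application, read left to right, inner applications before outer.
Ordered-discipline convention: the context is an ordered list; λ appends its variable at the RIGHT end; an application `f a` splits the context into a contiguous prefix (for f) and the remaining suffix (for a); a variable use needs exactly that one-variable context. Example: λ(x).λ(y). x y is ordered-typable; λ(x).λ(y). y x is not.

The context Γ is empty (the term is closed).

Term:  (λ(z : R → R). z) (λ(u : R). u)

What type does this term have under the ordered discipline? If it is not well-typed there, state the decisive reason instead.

term : R → R
use counts: z [bound] ×1, u [bound] ×1
order of uses: z, u
typing: well-typed — term : R → R
summary: ordered ✓ | linear ✓ | affine ✓ | relevant ✓ | unrestricted ✓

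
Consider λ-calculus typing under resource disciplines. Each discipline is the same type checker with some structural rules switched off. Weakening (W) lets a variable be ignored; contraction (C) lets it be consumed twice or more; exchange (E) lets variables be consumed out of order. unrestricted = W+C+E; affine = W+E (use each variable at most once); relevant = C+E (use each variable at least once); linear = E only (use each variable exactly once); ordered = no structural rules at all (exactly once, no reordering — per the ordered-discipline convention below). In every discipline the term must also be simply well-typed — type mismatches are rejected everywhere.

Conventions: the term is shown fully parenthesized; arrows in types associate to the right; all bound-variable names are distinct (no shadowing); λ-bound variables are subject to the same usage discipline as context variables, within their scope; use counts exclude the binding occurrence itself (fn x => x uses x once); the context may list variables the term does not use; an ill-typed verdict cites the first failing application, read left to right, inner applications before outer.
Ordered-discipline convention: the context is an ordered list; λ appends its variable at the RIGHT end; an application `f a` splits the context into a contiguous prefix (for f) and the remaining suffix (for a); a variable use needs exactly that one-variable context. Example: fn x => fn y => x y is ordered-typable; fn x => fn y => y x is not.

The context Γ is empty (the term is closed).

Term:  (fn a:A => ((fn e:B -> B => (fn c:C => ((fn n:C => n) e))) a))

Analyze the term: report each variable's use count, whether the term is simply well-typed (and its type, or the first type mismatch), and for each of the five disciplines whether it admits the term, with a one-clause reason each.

variable uses: a (λ-bound)=1; e (λ-bound)=1; c (λ-bound)=0; n (λ-bound)=1
use order (left to right): n, e, a
typing: ill-typed: an application expects C but receives B -> B
ordered ✗ (a type mismatch blocks all five)
linear ✗ (the type mismatch rejects it)
affine ✗ (not simply typable)
relevant ✗ (fails simple typing)
unrestricted ✗ (a type mismatch blocks all five)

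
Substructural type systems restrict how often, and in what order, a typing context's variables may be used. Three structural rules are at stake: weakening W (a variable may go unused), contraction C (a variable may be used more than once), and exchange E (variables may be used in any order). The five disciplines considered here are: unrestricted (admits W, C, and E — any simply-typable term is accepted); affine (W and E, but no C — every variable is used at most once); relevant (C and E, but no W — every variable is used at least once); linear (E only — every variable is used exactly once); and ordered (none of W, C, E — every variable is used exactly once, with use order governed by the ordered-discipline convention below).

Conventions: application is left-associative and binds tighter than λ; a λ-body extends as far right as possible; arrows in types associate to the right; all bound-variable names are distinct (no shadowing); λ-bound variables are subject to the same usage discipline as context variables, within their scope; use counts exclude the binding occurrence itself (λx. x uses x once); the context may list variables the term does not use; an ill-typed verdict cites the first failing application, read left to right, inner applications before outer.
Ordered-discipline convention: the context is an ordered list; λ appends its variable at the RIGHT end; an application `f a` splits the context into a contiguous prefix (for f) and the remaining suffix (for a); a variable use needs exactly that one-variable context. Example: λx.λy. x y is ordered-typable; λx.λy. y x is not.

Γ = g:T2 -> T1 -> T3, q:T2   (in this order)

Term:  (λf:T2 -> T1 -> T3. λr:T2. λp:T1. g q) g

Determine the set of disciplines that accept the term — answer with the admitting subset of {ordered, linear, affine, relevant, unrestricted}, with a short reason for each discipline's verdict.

accepted by: unrestricted
variable uses: g: 2; q: 1; f (λ-bound): 0; r (λ-bound): 0; p (λ-bound): 0
left-to-right use order: g, q, g
typing: ✓ — T2 -> T1 -> T1 -> T3
ordered: ✗, g ×2 used more than once (contraction); f, r, p left unused
linear: ✗, g ×2 used more than once (contraction); f, r, p left unused
affine: ✗, g ×2 used more than once (contraction)
relevant: ✗, f, r, p left unused
unrestricted: ✓, type-checks (T2 -> T1 -> T1 -> T3) and nothing is barred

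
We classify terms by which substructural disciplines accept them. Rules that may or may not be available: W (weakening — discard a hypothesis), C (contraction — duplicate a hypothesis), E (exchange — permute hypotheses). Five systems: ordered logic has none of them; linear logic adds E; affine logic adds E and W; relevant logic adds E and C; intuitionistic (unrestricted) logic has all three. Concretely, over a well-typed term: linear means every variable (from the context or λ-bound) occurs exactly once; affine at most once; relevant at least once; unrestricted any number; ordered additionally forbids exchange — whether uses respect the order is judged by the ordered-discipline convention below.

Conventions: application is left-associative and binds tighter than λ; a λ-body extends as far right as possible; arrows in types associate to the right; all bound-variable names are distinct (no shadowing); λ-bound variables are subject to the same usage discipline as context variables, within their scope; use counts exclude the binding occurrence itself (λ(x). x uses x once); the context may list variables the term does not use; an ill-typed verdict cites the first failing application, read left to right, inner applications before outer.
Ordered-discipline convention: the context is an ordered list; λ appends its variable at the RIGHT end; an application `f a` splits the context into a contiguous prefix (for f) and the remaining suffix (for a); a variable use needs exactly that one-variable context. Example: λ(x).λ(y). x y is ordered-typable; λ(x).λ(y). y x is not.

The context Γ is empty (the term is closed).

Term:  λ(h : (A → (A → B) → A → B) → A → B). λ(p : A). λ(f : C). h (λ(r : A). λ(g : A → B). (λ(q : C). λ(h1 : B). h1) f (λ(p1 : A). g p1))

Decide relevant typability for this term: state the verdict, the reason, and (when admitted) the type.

no — the type mismatch rejects it
variable uses: h (bound) ×1; p (bound) ×0; f (bound) ×1; r (bound) ×0; g (bound) ×1; q (bound) ×0; h1 (bound) ×1; p1 (bound) ×1
order of uses: h, h1, f, g, p1
typing: ill-typed: an argument A → B mismatches the expected B
summary: ordered ✗; linear ✗; affine ✗; relevant ✗; unrestricted ✗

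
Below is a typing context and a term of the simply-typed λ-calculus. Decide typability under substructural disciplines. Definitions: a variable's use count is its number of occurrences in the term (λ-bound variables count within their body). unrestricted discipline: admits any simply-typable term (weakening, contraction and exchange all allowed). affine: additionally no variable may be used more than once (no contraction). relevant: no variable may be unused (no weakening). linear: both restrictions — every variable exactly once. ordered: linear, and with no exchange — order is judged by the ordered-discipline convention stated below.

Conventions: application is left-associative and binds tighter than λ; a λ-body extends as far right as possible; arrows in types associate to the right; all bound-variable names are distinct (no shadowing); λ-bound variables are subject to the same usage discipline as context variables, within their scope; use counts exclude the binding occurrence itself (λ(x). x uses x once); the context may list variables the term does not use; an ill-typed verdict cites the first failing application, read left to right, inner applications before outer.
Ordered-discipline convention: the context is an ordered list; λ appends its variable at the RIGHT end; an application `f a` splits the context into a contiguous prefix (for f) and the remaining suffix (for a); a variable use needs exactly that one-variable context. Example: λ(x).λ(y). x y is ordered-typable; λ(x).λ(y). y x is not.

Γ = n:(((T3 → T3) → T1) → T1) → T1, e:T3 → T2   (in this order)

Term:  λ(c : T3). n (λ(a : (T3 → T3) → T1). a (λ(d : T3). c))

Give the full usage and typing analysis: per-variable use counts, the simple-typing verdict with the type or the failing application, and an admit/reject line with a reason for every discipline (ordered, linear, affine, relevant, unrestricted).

variable uses: n: 1×; e: 0×; c (λ-bound): 1×; a (λ-bound): 1×; d (λ-bound): 0×
use order (left to right): n, a, c
typing: the term checks, with type T3 → T1
ordered ✗ (needs weakening: e, d unused)
linear ✗ (needs weakening: e, d unused)
affine ✓ (none of n, e, c, a, d used more than once)
relevant ✗ (needs weakening: e, d unused)
unrestricted ✓ (well-typed at T3 → T1; no restrictions here)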